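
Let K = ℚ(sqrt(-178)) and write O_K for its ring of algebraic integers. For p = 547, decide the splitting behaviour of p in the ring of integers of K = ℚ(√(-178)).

d = -178 ≡ 2 (mod 4), so O_K = ℤ[√-178] and disc(K) = 4d = -712.
disc(K) = -712 is not divisible by 547; 547 is unramified.
Compute (-178/547) via Euler: 369^((547-1)/2) mod 547 = 546, so (-178/547) = -1.
Legendre symbol -1 ⇒ 547 is inert.

p is inert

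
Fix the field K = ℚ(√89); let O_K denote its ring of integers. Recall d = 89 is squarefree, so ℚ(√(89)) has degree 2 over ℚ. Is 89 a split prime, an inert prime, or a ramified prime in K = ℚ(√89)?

ramified

89 mod 4 = 1, hence disc K = 89 and O_K = ℤ[(1+√89)/2].
Ramification test: 89 | 89. The prime 89 ramifies in K.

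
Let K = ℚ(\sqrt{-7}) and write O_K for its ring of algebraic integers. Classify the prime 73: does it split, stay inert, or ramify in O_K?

d = -7 ≡ 1 (mod 4), so O_K = ℤ[(1+√-7)/2] and disc(K) = d = -7.
disc(K) = -7 is not divisible by 73; 73 is unramified.
(-7/73) = 66^36 mod 73 = 72, giving Legendre symbol -1.
Legendre symbol -1 ⇒ 73 is inert.

inert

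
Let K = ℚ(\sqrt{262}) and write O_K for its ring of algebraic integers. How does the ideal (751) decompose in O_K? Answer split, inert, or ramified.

751 splits in O_K

d = 262 ≡ 2 (mod 4), so O_K = ℤ[√262] and disc(K) = 4d = 1048.
Since gcd(751, 1048) = 1 the prime 751 does not ramify.
(262/751) = 262^375 mod 751 = 1, giving Legendre symbol 1.
Legendre symbol 1 ⇒ 751 is split.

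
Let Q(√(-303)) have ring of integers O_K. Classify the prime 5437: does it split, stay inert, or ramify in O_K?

-303 mod 4 = 1, hence disc K = -303 and O_K = ℤ[(1+√-303)/2].
Since gcd(5437, -303) = 1 the prime 5437 does not ramify.
Compute (-303/5437) via Euler: 5134^((5437-1)/2) mod 5437 = 1, so (-303/5437) = 1.
d is a quadratic residue mod p, hence 5437 splits in O_K.

5437 splits in O_K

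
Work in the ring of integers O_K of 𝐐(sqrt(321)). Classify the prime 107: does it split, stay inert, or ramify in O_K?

ramified — (107) = 𝔭²

Since 321 ≡ 1 mod 4, the ring of integers is ℤ[(1+√321)/2] with discriminant 321.
Ramification test: 107 | 321. The prime 107 ramifies in K.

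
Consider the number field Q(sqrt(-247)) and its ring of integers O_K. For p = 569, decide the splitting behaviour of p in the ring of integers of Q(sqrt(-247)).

-247 mod 4 = 1, hence disc K = -247 and O_K = ℤ[(1+√-247)/2].
Since gcd(569, -247) = 1 the prime 569 does not ramify.
Legendre symbol by Euler's criterion: (-247/569) ≡ (-247)^284 ≡ 568 (mod 569), i.e. (-247/569) = -1.
(-247/569) = -1, so 569 is inert.

inert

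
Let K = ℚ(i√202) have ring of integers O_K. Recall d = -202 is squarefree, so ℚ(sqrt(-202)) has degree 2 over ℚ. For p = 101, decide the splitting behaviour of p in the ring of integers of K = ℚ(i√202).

d = -202 ≡ 2 (mod 4), so O_K = ℤ[√-202] and disc(K) = 4d = -808.
Ramification test: 101 | -808. The prime 101 ramifies in K.

ramified — (101) = 𝔭²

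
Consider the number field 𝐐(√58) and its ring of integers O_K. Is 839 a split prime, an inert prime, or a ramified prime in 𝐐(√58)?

inert — (839) stays prime in O_K

Since 58 ≢ 1 mod 4, the ring of integers is ℤ[√58] with discriminant 4·58 = 232.
disc(K) = 232 is not divisible by 839; 839 is unramified.
Compute (58/839) via Euler: 58^((839-1)/2) mod 839 = 838, so (58/839) = -1.
(58/839) = -1, so 839 is inert.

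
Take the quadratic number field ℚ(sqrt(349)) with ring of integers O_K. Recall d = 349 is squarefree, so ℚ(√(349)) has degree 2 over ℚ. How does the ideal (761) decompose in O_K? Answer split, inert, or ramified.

remains prime (inert)

Since 349 ≡ 1 mod 4, the ring of integers is ℤ[(1+√349)/2] with discriminant 349.
disc(K) = 349 is not divisible by 761; 761 is unramified.
Legendre symbol by Euler's criterion: (349/761) ≡ 349^380 ≡ 760 (mod 761), i.e. (349/761) = -1.
d is a non-residue mod p, hence 761 remains inert in O_K.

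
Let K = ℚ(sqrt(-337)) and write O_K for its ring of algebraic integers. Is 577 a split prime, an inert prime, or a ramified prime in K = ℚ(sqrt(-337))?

-337 mod 4 = 3, hence disc K = 4·(-337) = -1348 and O_K = ℤ[√-337].
Since gcd(577, -1348) = 1 the prime 577 does not ramify.
(-337/577) = 240^288 mod 577 = 576, giving Legendre symbol -1.
d is a non-residue mod p, hence 577 remains inert in O_K.

remains prime (inert)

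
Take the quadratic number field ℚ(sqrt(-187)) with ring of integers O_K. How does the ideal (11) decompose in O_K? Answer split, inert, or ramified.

ramified — (11) = 𝔭²

-187 mod 4 = 1, hence disc K = -187 and O_K = ℤ[(1+√-187)/2].
disc(K) = -187 = 11·(-17), so p = 11 is ramified.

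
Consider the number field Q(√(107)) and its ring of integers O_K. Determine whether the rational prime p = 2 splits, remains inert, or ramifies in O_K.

ramified — (2) = 𝔭²

Since 107 ≢ 1 mod 4, the ring of integers is ℤ[√107] with discriminant 4·107 = 428.
disc(K) = 428 = 2·214, so p = 2 is ramified.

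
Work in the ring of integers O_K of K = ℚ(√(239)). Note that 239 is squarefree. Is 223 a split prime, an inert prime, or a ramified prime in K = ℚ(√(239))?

split — (223) = 𝔭₁𝔭₂ with 𝔭₁ ≠ 𝔭₂

d = 239 ≡ 3 (mod 4), so O_K = ℤ[√239] and disc(K) = 4d = 956.
Since gcd(223, 956) = 1 the prime 223 does not ramify.
Euler's criterion: 239^111 mod 223 = 1. Thus (239|223) = 1.
(239/223) = 1, so 223 splits.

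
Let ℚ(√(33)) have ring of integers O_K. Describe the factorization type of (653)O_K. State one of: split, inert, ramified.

653 remains inert

d = 33 ≡ 1 (mod 4), so O_K = ℤ[(1+√33)/2] and disc(K) = d = 33.
disc(K) = 33 is not divisible by 653; 653 is unramified.
Compute (33/653) via Euler: 33^((653-1)/2) mod 653 = 652, so (33/653) = -1.
d is a non-residue mod p, hence 653 remains inert in O_K.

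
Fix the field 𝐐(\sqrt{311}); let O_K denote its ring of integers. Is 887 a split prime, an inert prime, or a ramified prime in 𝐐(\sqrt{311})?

remains prime (inert)

d = 311 ≡ 3 (mod 4), so O_K = ℤ[√311] and disc(K) = 4d = 1244.
887 ∤ 1244, so 887 is unramified.
Euler's criterion: 311^443 mod 887 = 886. Thus (311|887) = -1.
(311/887) = -1, so 887 is inert.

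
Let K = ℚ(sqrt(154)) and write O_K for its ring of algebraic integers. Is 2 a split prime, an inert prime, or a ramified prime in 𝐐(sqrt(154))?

Since 154 ≢ 1 mod 4, the ring of integers is ℤ[√154] with discriminant 4·154 = 616.
2 divides disc(K) = 616, so 2 ramifies.

2 is ramified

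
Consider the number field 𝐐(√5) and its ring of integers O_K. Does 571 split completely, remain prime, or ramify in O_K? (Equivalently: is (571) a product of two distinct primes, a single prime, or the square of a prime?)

p splits

5 mod 4 = 1, hence disc K = 5 and O_K = ℤ[(1+√5)/2].
Since gcd(571, 5) = 1 the prime 571 does not ramify.
Legendre symbol by Euler's criterion: (5/571) ≡ 5^285 ≡ 1 (mod 571), i.e. (5/571) = 1.
(5/571) = 1, so 571 splits.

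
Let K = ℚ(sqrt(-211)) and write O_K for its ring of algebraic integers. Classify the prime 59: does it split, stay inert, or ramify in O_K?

p splits

-211 mod 4 = 1, hence disc K = -211 and O_K = ℤ[(1+√-211)/2].
disc(K) = -211 is not divisible by 59; 59 is unramified.
Compute (-211/59) via Euler: 25^((59-1)/2) mod 59 = 1, so (-211/59) = 1.
(-211/59) = 1, so 59 splits.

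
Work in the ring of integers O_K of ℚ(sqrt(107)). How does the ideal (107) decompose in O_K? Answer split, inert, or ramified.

ramified

107 mod 4 = 3, hence disc K = 4·107 = 428 and O_K = ℤ[√107].
disc(K) = 428 = 107·4, so p = 107 is ramified.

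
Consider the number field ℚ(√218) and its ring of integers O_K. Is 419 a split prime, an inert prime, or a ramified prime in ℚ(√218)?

splits completely

218 mod 4 = 2, hence disc K = 4·218 = 872 and O_K = ℤ[√218].
419 ∤ 872, so 419 is unramified.
Euler's criterion: 218^209 mod 419 = 1. Thus (218|419) = 1.
d is a quadratic residue mod p, hence 419 splits in O_K.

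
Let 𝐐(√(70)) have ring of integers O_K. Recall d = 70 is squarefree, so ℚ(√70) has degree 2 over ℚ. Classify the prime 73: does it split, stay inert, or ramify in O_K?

73 splits in O_K

70 mod 4 = 2, hence disc K = 4·70 = 280 and O_K = ℤ[√70].
73 ∤ 280, so 73 is unramified.
Legendre symbol by Euler's criterion: (70/73) ≡ 70^36 ≡ 1 (mod 73), i.e. (70/73) = 1.
(70/73) = 1, so 73 splits.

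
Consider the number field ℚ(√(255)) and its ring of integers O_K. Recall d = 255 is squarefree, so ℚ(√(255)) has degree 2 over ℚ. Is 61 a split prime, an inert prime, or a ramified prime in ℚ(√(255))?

61 remains inert

255 mod 4 = 3, hence disc K = 4·255 = 1020 and O_K = ℤ[√255].
61 ∤ 1020, so 61 is unramified.
Euler's criterion: 255^30 mod 61 = 60. Thus (255|61) = -1.
Legendre symbol -1 ⇒ 61 is inert.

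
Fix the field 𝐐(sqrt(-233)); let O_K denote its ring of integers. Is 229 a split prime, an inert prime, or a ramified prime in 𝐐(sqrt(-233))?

d = -233 ≡ 3 (mod 4), so O_K = ℤ[√-233] and disc(K) = 4d = -932.
Since gcd(229, -932) = 1 the prime 229 does not ramify.
Euler's criterion: (-233)^114 mod 229 = 1. Thus (-233|229) = 1.
(-233/229) = 1, so 229 splits.

split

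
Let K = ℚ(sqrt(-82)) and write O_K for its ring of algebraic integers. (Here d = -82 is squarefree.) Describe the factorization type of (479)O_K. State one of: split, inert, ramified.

d = -82 ≡ 2 (mod 4), so O_K = ℤ[√-82] and disc(K) = 4d = -328.
disc(K) = -328 is not divisible by 479; 479 is unramified.
Compute (-82/479) via Euler: 397^((479-1)/2) mod 479 = 1, so (-82/479) = 1.
d is a quadratic residue mod p, hence 479 splits in O_K.

splits completely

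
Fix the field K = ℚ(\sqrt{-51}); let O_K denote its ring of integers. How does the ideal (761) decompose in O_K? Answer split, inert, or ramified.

d = -51 ≡ 1 (mod 4), so O_K = ℤ[(1+√-51)/2] and disc(K) = d = -51.
Since gcd(761, -51) = 1 the prime 761 does not ramify.
Euler's criterion: (-51)^380 mod 761 = 760. Thus (-51|761) = -1.
(-51/761) = -1, so 761 is inert.

p is inert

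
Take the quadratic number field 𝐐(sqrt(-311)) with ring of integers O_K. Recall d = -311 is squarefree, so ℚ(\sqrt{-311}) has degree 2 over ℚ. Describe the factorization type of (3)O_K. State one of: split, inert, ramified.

-311 mod 4 = 1, hence disc K = -311 and O_K = ℤ[(1+√-311)/2].
disc(K) = -311 is not divisible by 3; 3 is unramified.
Legendre symbol by Euler's criterion: (-311/3) ≡ (-311)^1 ≡ 1 (mod 3), i.e. (-311/3) = 1.
(-311/3) = 1, so 3 splits.

p splits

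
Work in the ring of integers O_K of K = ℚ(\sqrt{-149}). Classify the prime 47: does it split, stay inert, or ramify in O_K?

Since -149 ≢ 1 mod 4, the ring of integers is ℤ[√-149] with discriminant 4·(-149) = -596.
disc(K) = -596 is not divisible by 47; 47 is unramified.
(-149/47) = 39^23 mod 47 = 46, giving Legendre symbol -1.
(-149/47) = -1, so 47 is inert.

p is inert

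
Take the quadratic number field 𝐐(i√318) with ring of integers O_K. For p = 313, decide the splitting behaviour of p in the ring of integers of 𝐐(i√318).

p is inert

Since -318 ≢ 1 mod 4, the ring of integers is ℤ[√-318] with discriminant 4·(-318) = -1272.
Since gcd(313, -1272) = 1 the prime 313 does not ramify.
Euler's criterion: (-318)^156 mod 313 = 312. Thus (-318|313) = -1.
Legendre symbol -1 ⇒ 313 is inert.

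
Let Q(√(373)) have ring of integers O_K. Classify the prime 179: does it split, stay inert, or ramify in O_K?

split

d = 373 ≡ 1 (mod 4), so O_K = ℤ[(1+√373)/2] and disc(K) = d = 373.
179 ∤ 373, so 179 is unramified.
Legendre symbol by Euler's criterion: (373/179) ≡ 373^89 ≡ 1 (mod 179), i.e. (373/179) = 1.
d is a quadratic residue mod p, hence 179 splits in O_K.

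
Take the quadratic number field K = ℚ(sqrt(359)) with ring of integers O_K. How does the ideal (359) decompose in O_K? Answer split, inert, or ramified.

359 mod 4 = 3, hence disc K = 4·359 = 1436 and O_K = ℤ[√359].
disc(K) = 1436 = 359·4, so p = 359 is ramified.

359 is ramified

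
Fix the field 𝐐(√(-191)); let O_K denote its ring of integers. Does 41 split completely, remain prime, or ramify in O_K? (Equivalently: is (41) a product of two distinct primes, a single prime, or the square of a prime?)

d = -191 ≡ 1 (mod 4), so O_K = ℤ[(1+√-191)/2] and disc(K) = d = -191.
disc(K) = -191 is not divisible by 41; 41 is unramified.
Legendre symbol by Euler's criterion: (-191/41) ≡ (-191)^20 ≡ 40 (mod 41), i.e. (-191/41) = -1.
d is a non-residue mod p, hence 41 remains inert in O_K.

remains prime (inert)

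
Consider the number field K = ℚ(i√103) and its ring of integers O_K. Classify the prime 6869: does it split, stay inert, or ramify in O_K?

6869 remains inert

Since -103 ≡ 1 mod 4, the ring of integers is ℤ[(1+√-103)/2] with discriminant -103.
Since gcd(6869, -103) = 1 the prime 6869 does not ramify.
Compute (-103/6869) via Euler: 6766^((6869-1)/2) mod 6869 = 6868, so (-103/6869) = -1.
d is a non-residue mod p, hence 6869 remains inert in O_K.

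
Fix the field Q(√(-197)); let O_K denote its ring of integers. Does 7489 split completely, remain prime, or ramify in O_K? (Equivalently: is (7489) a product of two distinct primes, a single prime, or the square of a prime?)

remains prime (inert)

d = -197 ≡ 3 (mod 4), so O_K = ℤ[√-197] and disc(K) = 4d = -788.
7489 ∤ -788, so 7489 is unramified.
Euler's criterion: (-197)^3744 mod 7489 = 7488. Thus (-197|7489) = -1.
d is a non-residue mod p, hence 7489 remains inert in O_K.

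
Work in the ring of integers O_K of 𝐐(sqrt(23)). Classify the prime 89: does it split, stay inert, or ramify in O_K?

Since 23 ≢ 1 mod 4, the ring of integers is ℤ[√23] with discriminant 4·23 = 92.
Since gcd(89, 92) = 1 the prime 89 does not ramify.
Euler's criterion: 23^44 mod 89 = 88. Thus (23|89) = -1.
d is a non-residue mod p, hence 89 remains inert in O_K.

inert — (89) stays prime in O_K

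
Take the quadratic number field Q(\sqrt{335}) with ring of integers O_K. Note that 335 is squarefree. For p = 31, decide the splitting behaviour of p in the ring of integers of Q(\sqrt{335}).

335 mod 4 = 3, hence disc K = 4·335 = 1340 and O_K = ℤ[√335].
31 ∤ 1340, so 31 is unramified.
Legendre symbol by Euler's criterion: (335/31) ≡ 335^15 ≡ 1 (mod 31), i.e. (335/31) = 1.
d is a quadratic residue mod p, hence 31 splits in O_K.

split — (31) = 𝔭₁𝔭₂ with 𝔭₁ ≠ 𝔭₂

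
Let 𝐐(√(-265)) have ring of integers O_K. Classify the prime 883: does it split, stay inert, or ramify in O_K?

-265 mod 4 = 3, hence disc K = 4·(-265) = -1060 and O_K = ℤ[√-265].
disc(K) = -1060 is not divisible by 883; 883 is unramified.
Euler's criterion: (-265)^441 mod 883 = 882. Thus (-265|883) = -1.
d is a non-residue mod p, hence 883 remains inert in O_K.

883 remains inert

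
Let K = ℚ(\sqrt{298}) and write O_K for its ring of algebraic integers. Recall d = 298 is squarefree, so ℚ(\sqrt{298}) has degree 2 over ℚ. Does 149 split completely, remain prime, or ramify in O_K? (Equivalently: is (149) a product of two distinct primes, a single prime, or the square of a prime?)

Since 298 ≢ 1 mod 4, the ring of integers is ℤ[√298] with discriminant 4·298 = 1192.
Ramification test: 149 | 1192. The prime 149 ramifies in K.

ramifies in O_K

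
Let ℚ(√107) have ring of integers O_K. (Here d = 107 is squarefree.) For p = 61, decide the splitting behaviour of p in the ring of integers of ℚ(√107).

p splits

Since 107 ≢ 1 mod 4, the ring of integers is ℤ[√107] with discriminant 4·107 = 428.
61 ∤ 428, so 61 is unramified.
(107/61) = 46^30 mod 61 = 1, giving Legendre symbol 1.
(107/61) = 1, so 61 splits.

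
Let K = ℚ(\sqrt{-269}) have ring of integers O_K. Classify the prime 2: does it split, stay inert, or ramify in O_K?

Since -269 ≢ 1 mod 4, the ring of integers is ℤ[√-269] with discriminant 4·(-269) = -1076.
2 divides disc(K) = -1076, so 2 ramifies.

ramifies in O_K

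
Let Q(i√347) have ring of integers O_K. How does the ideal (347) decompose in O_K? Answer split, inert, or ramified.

ramifies in O_K

d = -347 ≡ 1 (mod 4), so O_K = ℤ[(1+√-347)/2] and disc(K) = d = -347.
Ramification test: 347 | -347. The prime 347 ramifies in K.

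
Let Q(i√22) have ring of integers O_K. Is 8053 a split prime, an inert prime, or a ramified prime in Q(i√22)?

8053 remains inert

d = -22 ≡ 2 (mod 4), so O_K = ℤ[√-22] and disc(K) = 4d = -88.
Since gcd(8053, -88) = 1 the prime 8053 does not ramify.
(-22/8053) = 8031^4026 mod 8053 = 8052, giving Legendre symbol -1.
Legendre symbol -1 ⇒ 8053 is inert.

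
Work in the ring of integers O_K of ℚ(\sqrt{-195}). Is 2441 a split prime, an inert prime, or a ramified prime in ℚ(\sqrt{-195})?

inert — (2441) stays prime in O_K

d = -195 ≡ 1 (mod 4), so O_K = ℤ[(1+√-195)/2] and disc(K) = d = -195.
disc(K) = -195 is not divisible by 2441; 2441 is unramified.
(-195/2441) = 2246^1220 mod 2441 = 2440, giving Legendre symbol -1.
d is a non-residue mod p, hence 2441 remains inert in O_K.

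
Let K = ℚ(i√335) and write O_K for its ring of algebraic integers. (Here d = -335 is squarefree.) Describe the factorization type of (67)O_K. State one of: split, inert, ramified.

ramifies in O_K

-335 mod 4 = 1, hence disc K = -335 and O_K = ℤ[(1+√-335)/2].
disc(K) = -335 = 67·(-5), so p = 67 is ramified.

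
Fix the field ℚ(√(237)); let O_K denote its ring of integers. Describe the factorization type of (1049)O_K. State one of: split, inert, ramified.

1049 remains inert

Since 237 ≡ 1 mod 4, the ring of integers is ℤ[(1+√237)/2] with discriminant 237.
disc(K) = 237 is not divisible by 1049; 1049 is unramified.
Euler's criterion: 237^524 mod 1049 = 1048. Thus (237|1049) = -1.
Legendre symbol -1 ⇒ 1049 is inert.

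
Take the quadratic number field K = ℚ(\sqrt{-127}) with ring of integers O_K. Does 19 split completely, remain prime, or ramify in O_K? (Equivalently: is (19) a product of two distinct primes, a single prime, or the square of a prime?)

d = -127 ≡ 1 (mod 4), so O_K = ℤ[(1+√-127)/2] and disc(K) = d = -127.
disc(K) = -127 is not divisible by 19; 19 is unramified.
Legendre symbol by Euler's criterion: (-127/19) ≡ (-127)^9 ≡ 1 (mod 19), i.e. (-127/19) = 1.
(-127/19) = 1, so 19 splits.

splits completely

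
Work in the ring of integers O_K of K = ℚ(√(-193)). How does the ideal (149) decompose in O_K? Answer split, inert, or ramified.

Since -193 ≢ 1 mod 4, the ring of integers is ℤ[√-193] with discriminant 4·(-193) = -772.
Since gcd(149, -772) = 1 the prime 149 does not ramify.
Legendre symbol by Euler's criterion: (-193/149) ≡ (-193)^74 ≡ 148 (mod 149), i.e. (-193/149) = -1.
Legendre symbol -1 ⇒ 149 is inert.

remains prime (inert)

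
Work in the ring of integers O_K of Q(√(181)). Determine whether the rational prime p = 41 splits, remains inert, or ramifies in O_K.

p is inert

d = 181 ≡ 1 (mod 4), so O_K = ℤ[(1+√181)/2] and disc(K) = d = 181.
41 ∤ 181, so 41 is unramified.
(181/41) = 17^20 mod 41 = 40, giving Legendre symbol -1.
d is a non-residue mod p, hence 41 remains inert in O_K.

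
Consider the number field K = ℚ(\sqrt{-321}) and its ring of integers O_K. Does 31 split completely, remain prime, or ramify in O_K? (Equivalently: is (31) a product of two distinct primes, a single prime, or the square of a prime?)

split

d = -321 ≡ 3 (mod 4), so O_K = ℤ[√-321] and disc(K) = 4d = -1284.
Since gcd(31, -1284) = 1 the prime 31 does not ramify.
Legendre symbol by Euler's criterion: (-321/31) ≡ (-321)^15 ≡ 1 (mod 31), i.e. (-321/31) = 1.
(-321/31) = 1, so 31 splits.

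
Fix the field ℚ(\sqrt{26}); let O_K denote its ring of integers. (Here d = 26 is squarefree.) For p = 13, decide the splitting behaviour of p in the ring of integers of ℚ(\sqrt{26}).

13 is ramified

26 mod 4 = 2, hence disc K = 4·26 = 104 and O_K = ℤ[√26].
Ramification test: 13 | 104. The prime 13 ramifies in K.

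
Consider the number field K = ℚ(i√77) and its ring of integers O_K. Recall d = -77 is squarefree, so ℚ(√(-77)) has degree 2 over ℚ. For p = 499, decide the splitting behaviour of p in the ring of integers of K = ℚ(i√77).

-77 mod 4 = 3, hence disc K = 4·(-77) = -308 and O_K = ℤ[√-77].
499 ∤ -308, so 499 is unramified.
Euler's criterion: (-77)^249 mod 499 = 498. Thus (-77|499) = -1.
Legendre symbol -1 ⇒ 499 is inert.

p is inert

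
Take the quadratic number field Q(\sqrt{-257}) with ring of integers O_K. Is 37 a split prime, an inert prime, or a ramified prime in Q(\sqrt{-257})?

d = -257 ≡ 3 (mod 4), so O_K = ℤ[√-257] and disc(K) = 4d = -1028.
Since gcd(37, -1028) = 1 the prime 37 does not ramify.
Legendre symbol by Euler's criterion: (-257/37) ≡ (-257)^18 ≡ 36 (mod 37), i.e. (-257/37) = -1.
Legendre symbol -1 ⇒ 37 is inert.

37 remains inert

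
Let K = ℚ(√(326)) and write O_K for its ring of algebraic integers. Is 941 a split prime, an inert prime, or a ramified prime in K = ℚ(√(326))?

941 remains inert

Since 326 ≢ 1 mod 4, the ring of integers is ℤ[√326] with discriminant 4·326 = 1304.
941 ∤ 1304, so 941 is unramified.
(326/941) = 326^470 mod 941 = 940, giving Legendre symbol -1.
Legendre symbol -1 ⇒ 941 is inert.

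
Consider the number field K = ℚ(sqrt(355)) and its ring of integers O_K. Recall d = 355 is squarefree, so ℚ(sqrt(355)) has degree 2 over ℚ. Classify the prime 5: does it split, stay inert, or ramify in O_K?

ramifies in O_K

d = 355 ≡ 3 (mod 4), so O_K = ℤ[√355] and disc(K) = 4d = 1420.
5 divides disc(K) = 1420, so 5 ramifies.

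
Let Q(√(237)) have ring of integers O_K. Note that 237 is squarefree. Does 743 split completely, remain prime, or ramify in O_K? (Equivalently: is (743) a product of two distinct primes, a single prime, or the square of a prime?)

d = 237 ≡ 1 (mod 4), so O_K = ℤ[(1+√237)/2] and disc(K) = d = 237.
disc(K) = 237 is not divisible by 743; 743 is unramified.
Compute (237/743) via Euler: 237^((743-1)/2) mod 743 = 742, so (237/743) = -1.
d is a non-residue mod p, hence 743 remains inert in O_K.

remains prime (inert)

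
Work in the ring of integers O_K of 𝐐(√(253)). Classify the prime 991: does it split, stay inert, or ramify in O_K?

Since 253 ≡ 1 mod 4, the ring of integers is ℤ[(1+√253)/2] with discriminant 253.
Since gcd(991, 253) = 1 the prime 991 does not ramify.
Legendre symbol by Euler's criterion: (253/991) ≡ 253^495 ≡ 1 (mod 991), i.e. (253/991) = 1.
d is a quadratic residue mod p, hence 991 splits in O_K.

split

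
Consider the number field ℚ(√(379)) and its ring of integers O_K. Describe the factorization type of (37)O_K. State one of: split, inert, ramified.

splits completely

d = 379 ≡ 3 (mod 4), so O_K = ℤ[√379] and disc(K) = 4d = 1516.
37 ∤ 1516, so 37 is unramified.
Euler's criterion: 379^18 mod 37 = 1. Thus (379|37) = 1.
Legendre symbol 1 ⇒ 37 is split.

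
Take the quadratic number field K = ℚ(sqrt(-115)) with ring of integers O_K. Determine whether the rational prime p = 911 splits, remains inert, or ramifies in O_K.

Since -115 ≡ 1 mod 4, the ring of integers is ℤ[(1+√-115)/2] with discriminant -115.
Since gcd(911, -115) = 1 the prime 911 does not ramify.
Legendre symbol by Euler's criterion: (-115/911) ≡ (-115)^455 ≡ 910 (mod 911), i.e. (-115/911) = -1.
Legendre symbol -1 ⇒ 911 is inert.

remains prime (inert)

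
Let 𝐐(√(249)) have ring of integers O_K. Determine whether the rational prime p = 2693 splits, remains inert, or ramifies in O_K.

remains prime (inert)

d = 249 ≡ 1 (mod 4), so O_K = ℤ[(1+√249)/2] and disc(K) = d = 249.
Since gcd(2693, 249) = 1 the prime 2693 does not ramify.
(249/2693) = 249^1346 mod 2693 = 2692, giving Legendre symbol -1.
Legendre symbol -1 ⇒ 2693 is inert.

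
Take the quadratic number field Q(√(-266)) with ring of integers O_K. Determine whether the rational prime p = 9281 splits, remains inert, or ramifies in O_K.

9281 remains inert

Since -266 ≢ 1 mod 4, the ring of integers is ℤ[√-266] with discriminant 4·(-266) = -1064.
disc(K) = -1064 is not divisible by 9281; 9281 is unramified.
Euler's criterion: (-266)^4640 mod 9281 = 9280. Thus (-266|9281) = -1.
d is a non-residue mod p, hence 9281 remains inert in O_K.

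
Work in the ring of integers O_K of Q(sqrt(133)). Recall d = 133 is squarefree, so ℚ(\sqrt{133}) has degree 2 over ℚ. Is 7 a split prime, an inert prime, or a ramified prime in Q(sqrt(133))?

p ramifies

133 mod 4 = 1, hence disc K = 133 and O_K = ℤ[(1+√133)/2].
7 divides disc(K) = 133, so 7 ramifies.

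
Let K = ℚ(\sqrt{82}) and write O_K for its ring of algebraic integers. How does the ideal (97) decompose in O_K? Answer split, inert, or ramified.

inert — (97) stays prime in O_K

82 mod 4 = 2, hence disc K = 4·82 = 328 and O_K = ℤ[√82].
97 ∤ 328, so 97 is unramified.
Compute (82/97) via Euler: 82^((97-1)/2) mod 97 = 96, so (82/97) = -1.
d is a non-residue mod p, hence 97 remains inert in O_K.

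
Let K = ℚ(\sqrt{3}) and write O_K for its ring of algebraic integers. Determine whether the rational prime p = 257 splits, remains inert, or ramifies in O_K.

remains prime (inert)

Since 3 ≢ 1 mod 4, the ring of integers is ℤ[√3] with discriminant 4·3 = 12.
257 ∤ 12, so 257 is unramified.
Compute (3/257) via Euler: 3^((257-1)/2) mod 257 = 256, so (3/257) = -1.
(3/257) = -1, so 257 is inert.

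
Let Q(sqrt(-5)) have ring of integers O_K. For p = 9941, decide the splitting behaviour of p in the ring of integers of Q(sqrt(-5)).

d = -5 ≡ 3 (mod 4), so O_K = ℤ[√-5] and disc(K) = 4d = -20.
Since gcd(9941, -20) = 1 the prime 9941 does not ramify.
Euler's criterion: (-5)^4970 mod 9941 = 1. Thus (-5|9941) = 1.
Legendre symbol 1 ⇒ 9941 is split.

p splits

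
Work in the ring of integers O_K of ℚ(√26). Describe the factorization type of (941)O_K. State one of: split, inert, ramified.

p splits

26 mod 4 = 2, hence disc K = 4·26 = 104 and O_K = ℤ[√26].
941 ∤ 104, so 941 is unramified.
Legendre symbol by Euler's criterion: (26/941) ≡ 26^470 ≡ 1 (mod 941), i.e. (26/941) = 1.
d is a quadratic residue mod p, hence 941 splits in O_K.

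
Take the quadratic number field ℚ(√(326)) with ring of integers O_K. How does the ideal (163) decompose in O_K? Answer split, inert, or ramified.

d = 326 ≡ 2 (mod 4), so O_K = ℤ[√326] and disc(K) = 4d = 1304.
disc(K) = 1304 = 163·8, so p = 163 is ramified.

ramifies in O_K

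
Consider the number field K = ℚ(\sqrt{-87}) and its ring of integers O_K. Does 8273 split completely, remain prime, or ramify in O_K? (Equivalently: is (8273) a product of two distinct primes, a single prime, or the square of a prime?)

split — (8273) = 𝔭₁𝔭₂ with 𝔭₁ ≠ 𝔭₂

Since -87 ≡ 1 mod 4, the ring of integers is ℤ[(1+√-87)/2] with discriminant -87.
disc(K) = -87 is not divisible by 8273; 8273 is unramified.
Legendre symbol by Euler's criterion: (-87/8273) ≡ (-87)^4136 ≡ 1 (mod 8273), i.e. (-87/8273) = 1.
(-87/8273) = 1, so 8273 splits.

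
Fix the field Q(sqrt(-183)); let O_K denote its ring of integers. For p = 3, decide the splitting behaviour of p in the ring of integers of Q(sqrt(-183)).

-183 mod 4 = 1, hence disc K = -183 and O_K = ℤ[(1+√-183)/2].
Ramification test: 3 | -183. The prime 3 ramifies in K.

ramified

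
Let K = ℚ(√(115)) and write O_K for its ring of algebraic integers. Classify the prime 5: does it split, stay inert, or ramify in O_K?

d = 115 ≡ 3 (mod 4), so O_K = ℤ[√115] and disc(K) = 4d = 460.
Ramification test: 5 | 460. The prime 5 ramifies in K.

ramified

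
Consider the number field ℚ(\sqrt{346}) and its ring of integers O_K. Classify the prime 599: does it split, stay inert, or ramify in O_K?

remains prime (inert)

Since 346 ≢ 1 mod 4, the ring of integers is ℤ[√346] with discriminant 4·346 = 1384.
599 ∤ 1384, so 599 is unramified.
Compute (346/599) via Euler: 346^((599-1)/2) mod 599 = 598, so (346/599) = -1.
d is a non-residue mod p, hence 599 remains inert in O_K.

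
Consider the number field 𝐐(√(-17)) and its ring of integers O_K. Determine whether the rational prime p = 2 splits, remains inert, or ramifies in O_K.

-17 mod 4 = 3, hence disc K = 4·(-17) = -68 and O_K = ℤ[√-17].
Ramification test: 2 | -68. The prime 2 ramifies in K.

p ramifies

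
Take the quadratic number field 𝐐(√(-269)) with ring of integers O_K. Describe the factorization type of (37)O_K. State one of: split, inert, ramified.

Since -269 ≢ 1 mod 4, the ring of integers is ℤ[√-269] with discriminant 4·(-269) = -1076.
Since gcd(37, -1076) = 1 the prime 37 does not ramify.
Compute (-269/37) via Euler: 27^((37-1)/2) mod 37 = 1, so (-269/37) = 1.
(-269/37) = 1, so 37 splits.

split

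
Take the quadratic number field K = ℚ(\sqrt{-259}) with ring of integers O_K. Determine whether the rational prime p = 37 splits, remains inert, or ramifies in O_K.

d = -259 ≡ 1 (mod 4), so O_K = ℤ[(1+√-259)/2] and disc(K) = d = -259.
Ramification test: 37 | -259. The prime 37 ramifies in K.

p ramifies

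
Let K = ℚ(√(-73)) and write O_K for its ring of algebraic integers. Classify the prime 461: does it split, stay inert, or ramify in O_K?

d = -73 ≡ 3 (mod 4), so O_K = ℤ[√-73] and disc(K) = 4d = -292.
disc(K) = -292 is not divisible by 461; 461 is unramified.
Euler's criterion: (-73)^230 mod 461 = 1. Thus (-73|461) = 1.
(-73/461) = 1, so 461 splits.

p splits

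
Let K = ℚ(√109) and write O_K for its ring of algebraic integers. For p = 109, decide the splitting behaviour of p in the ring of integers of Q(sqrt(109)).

Since 109 ≡ 1 mod 4, the ring of integers is ℤ[(1+√109)/2] with discriminant 109.
Ramification test: 109 | 109. The prime 109 ramifies in K.

109 is ramified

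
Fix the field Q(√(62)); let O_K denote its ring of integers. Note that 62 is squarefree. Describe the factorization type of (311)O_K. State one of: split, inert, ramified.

remains prime (inert)

d = 62 ≡ 2 (mod 4), so O_K = ℤ[√62] and disc(K) = 4d = 248.
311 ∤ 248, so 311 is unramified.
(62/311) = 62^155 mod 311 = 310, giving Legendre symbol -1.
d is a non-residue mod p, hence 311 remains inert in O_K.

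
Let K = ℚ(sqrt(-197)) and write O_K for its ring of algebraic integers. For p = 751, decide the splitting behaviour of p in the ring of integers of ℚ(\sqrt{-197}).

Since -197 ≢ 1 mod 4, the ring of integers is ℤ[√-197] with discriminant 4·(-197) = -788.
Since gcd(751, -788) = 1 the prime 751 does not ramify.
(-197/751) = 554^375 mod 751 = 750, giving Legendre symbol -1.
Legendre symbol -1 ⇒ 751 is inert.

inert — (751) stays prime in O_K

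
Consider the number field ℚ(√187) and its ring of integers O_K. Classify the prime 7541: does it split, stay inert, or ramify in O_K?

187 mod 4 = 3, hence disc K = 4·187 = 748 and O_K = ℤ[√187].
7541 ∤ 748, so 7541 is unramified.
Legendre symbol by Euler's criterion: (187/7541) ≡ 187^3770 ≡ 1 (mod 7541), i.e. (187/7541) = 1.
(187/7541) = 1, so 7541 splits.

splits completely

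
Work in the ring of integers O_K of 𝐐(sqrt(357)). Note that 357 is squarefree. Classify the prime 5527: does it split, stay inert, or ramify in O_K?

p splits

Since 357 ≡ 1 mod 4, the ring of integers is ℤ[(1+√357)/2] with discriminant 357.
5527 ∤ 357, so 5527 is unramified.
Compute (357/5527) via Euler: 357^((5527-1)/2) mod 5527 = 1, so (357/5527) = 1.
(357/5527) = 1, so 5527 splits.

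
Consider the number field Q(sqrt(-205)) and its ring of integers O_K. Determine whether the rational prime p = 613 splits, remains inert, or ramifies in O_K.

inert — (613) stays prime in O_K

Since -205 ≢ 1 mod 4, the ring of integers is ℤ[√-205] with discriminant 4·(-205) = -820.
disc(K) = -820 is not divisible by 613; 613 is unramified.
Compute (-205/613) via Euler: 408^((613-1)/2) mod 613 = 612, so (-205/613) = -1.
Legendre symbol -1 ⇒ 613 is inert.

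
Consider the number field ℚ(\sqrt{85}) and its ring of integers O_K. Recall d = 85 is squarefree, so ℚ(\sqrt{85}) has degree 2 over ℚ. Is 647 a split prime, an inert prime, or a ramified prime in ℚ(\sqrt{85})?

85 mod 4 = 1, hence disc K = 85 and O_K = ℤ[(1+√85)/2].
disc(K) = 85 is not divisible by 647; 647 is unramified.
Compute (85/647) via Euler: 85^((647-1)/2) mod 647 = 646, so (85/647) = -1.
(85/647) = -1, so 647 is inert.

p is inert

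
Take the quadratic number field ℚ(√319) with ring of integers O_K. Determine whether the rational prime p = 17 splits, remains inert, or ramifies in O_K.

319 mod 4 = 3, hence disc K = 4·319 = 1276 and O_K = ℤ[√319].
disc(K) = 1276 is not divisible by 17; 17 is unramified.
Compute (319/17) via Euler: 13^((17-1)/2) mod 17 = 1, so (319/17) = 1.
Legendre symbol 1 ⇒ 17 is split.

split — (17) = 𝔭₁𝔭₂ with 𝔭₁ ≠ 𝔭₂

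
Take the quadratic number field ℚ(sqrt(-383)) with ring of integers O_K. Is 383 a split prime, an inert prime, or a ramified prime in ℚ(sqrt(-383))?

ramifies in O_K

Since -383 ≡ 1 mod 4, the ring of integers is ℤ[(1+√-383)/2] with discriminant -383.
383 divides disc(K) = -383, so 383 ramifies.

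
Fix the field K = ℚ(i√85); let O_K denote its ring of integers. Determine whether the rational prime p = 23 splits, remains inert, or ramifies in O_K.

d = -85 ≡ 3 (mod 4), so O_K = ℤ[√-85] and disc(K) = 4d = -340.
23 ∤ -340, so 23 is unramified.
Legendre symbol by Euler's criterion: (-85/23) ≡ (-85)^11 ≡ 22 (mod 23), i.e. (-85/23) = -1.
d is a non-residue mod p, hence 23 remains inert in O_K.

remains prime (inert)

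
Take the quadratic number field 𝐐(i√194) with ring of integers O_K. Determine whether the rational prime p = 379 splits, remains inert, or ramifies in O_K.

d = -194 ≡ 2 (mod 4), so O_K = ℤ[√-194] and disc(K) = 4d = -776.
Since gcd(379, -776) = 1 the prime 379 does not ramify.
Compute (-194/379) via Euler: 185^((379-1)/2) mod 379 = 1, so (-194/379) = 1.
(-194/379) = 1, so 379 splits.

split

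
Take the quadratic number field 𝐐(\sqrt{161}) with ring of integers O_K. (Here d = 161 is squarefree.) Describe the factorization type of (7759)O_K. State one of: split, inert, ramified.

Since 161 ≡ 1 mod 4, the ring of integers is ℤ[(1+√161)/2] with discriminant 161.
7759 ∤ 161, so 7759 is unramified.
Euler's criterion: 161^3879 mod 7759 = 7758. Thus (161|7759) = -1.
(161/7759) = -1, so 7759 is inert.

remains prime (inert)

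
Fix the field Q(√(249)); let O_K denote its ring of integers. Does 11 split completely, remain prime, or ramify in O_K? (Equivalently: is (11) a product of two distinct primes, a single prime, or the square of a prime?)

inert

d = 249 ≡ 1 (mod 4), so O_K = ℤ[(1+√249)/2] and disc(K) = d = 249.
disc(K) = 249 is not divisible by 11; 11 is unramified.
Euler's criterion: 249^5 mod 11 = 10. Thus (249|11) = -1.
d is a non-residue mod p, hence 11 remains inert in O_K.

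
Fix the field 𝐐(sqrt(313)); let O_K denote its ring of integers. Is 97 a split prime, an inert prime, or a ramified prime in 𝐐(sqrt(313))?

97 splits in O_K

d = 313 ≡ 1 (mod 4), so O_K = ℤ[(1+√313)/2] and disc(K) = d = 313.
Since gcd(97, 313) = 1 the prime 97 does not ramify.
Compute (313/97) via Euler: 22^((97-1)/2) mod 97 = 1, so (313/97) = 1.
d is a quadratic residue mod p, hence 97 splits in O_K.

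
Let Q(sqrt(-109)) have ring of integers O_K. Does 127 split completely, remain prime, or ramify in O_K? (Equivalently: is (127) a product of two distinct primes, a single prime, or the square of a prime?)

p splits

-109 mod 4 = 3, hence disc K = 4·(-109) = -436 and O_K = ℤ[√-109].
disc(K) = -436 is not divisible by 127; 127 is unramified.
(-109/127) = 18^63 mod 127 = 1, giving Legendre symbol 1.
(-109/127) = 1, so 127 splits.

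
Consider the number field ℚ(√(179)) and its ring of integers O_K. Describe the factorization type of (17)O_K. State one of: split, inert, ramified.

17 splits in O_K

d = 179 ≡ 3 (mod 4), so O_K = ℤ[√179] and disc(K) = 4d = 716.
disc(K) = 716 is not divisible by 17; 17 is unramified.
Compute (179/17) via Euler: 9^((17-1)/2) mod 17 = 1, so (179/17) = 1.
Legendre symbol 1 ⇒ 17 is split.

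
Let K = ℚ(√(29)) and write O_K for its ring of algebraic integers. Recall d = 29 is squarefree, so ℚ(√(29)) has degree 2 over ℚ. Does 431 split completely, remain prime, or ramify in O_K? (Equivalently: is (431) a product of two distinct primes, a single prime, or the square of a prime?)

d = 29 ≡ 1 (mod 4), so O_K = ℤ[(1+√29)/2] and disc(K) = d = 29.
431 ∤ 29, so 431 is unramified.
(29/431) = 29^215 mod 431 = 1, giving Legendre symbol 1.
d is a quadratic residue mod p, hence 431 splits in O_K.

p splits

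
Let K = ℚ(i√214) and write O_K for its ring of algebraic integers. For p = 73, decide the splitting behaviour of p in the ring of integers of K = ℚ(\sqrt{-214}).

-214 mod 4 = 2, hence disc K = 4·(-214) = -856 and O_K = ℤ[√-214].
Since gcd(73, -856) = 1 the prime 73 does not ramify.
Compute (-214/73) via Euler: 5^((73-1)/2) mod 73 = 72, so (-214/73) = -1.
(-214/73) = -1, so 73 is inert.

inert — (73) stays prime in O_K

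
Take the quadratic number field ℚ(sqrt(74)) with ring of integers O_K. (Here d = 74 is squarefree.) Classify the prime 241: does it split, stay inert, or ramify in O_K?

74 mod 4 = 2, hence disc K = 4·74 = 296 and O_K = ℤ[√74].
disc(K) = 296 is not divisible by 241; 241 is unramified.
(74/241) = 74^120 mod 241 = 240, giving Legendre symbol -1.
Legendre symbol -1 ⇒ 241 is inert.

p is inert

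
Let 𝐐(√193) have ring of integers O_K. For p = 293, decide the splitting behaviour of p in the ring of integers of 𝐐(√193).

193 mod 4 = 1, hence disc K = 193 and O_K = ℤ[(1+√193)/2].
disc(K) = 193 is not divisible by 293; 293 is unramified.
(193/293) = 193^146 mod 293 = 1, giving Legendre symbol 1.
Legendre symbol 1 ⇒ 293 is split.

split — (293) = 𝔭₁𝔭₂ with 𝔭₁ ≠ 𝔭₂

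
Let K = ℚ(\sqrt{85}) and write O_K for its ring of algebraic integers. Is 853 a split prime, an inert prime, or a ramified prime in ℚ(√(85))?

d = 85 ≡ 1 (mod 4), so O_K = ℤ[(1+√85)/2] and disc(K) = d = 85.
853 ∤ 85, so 853 is unramified.
Legendre symbol by Euler's criterion: (85/853) ≡ 85^426 ≡ 1 (mod 853), i.e. (85/853) = 1.
d is a quadratic residue mod p, hence 853 splits in O_K.

split — (853) = 𝔭₁𝔭₂ with 𝔭₁ ≠ 𝔭₂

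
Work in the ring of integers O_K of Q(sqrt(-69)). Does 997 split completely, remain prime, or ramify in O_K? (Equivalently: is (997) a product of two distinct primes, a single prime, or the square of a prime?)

d = -69 ≡ 3 (mod 4), so O_K = ℤ[√-69] and disc(K) = 4d = -276.
997 ∤ -276, so 997 is unramified.
(-69/997) = 928^498 mod 997 = 1, giving Legendre symbol 1.
d is a quadratic residue mod p, hence 997 splits in O_K.

split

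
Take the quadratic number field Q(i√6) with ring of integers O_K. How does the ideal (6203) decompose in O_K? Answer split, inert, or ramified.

p splits

-6 mod 4 = 2, hence disc K = 4·(-6) = -24 and O_K = ℤ[√-6].
6203 ∤ -24, so 6203 is unramified.
Legendre symbol by Euler's criterion: (-6/6203) ≡ (-6)^3101 ≡ 1 (mod 6203), i.e. (-6/6203) = 1.
d is a quadratic residue mod p, hence 6203 splits in O_K.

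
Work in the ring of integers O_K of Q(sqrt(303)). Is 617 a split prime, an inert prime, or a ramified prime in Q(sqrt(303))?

split — (617) = 𝔭₁𝔭₂ with 𝔭₁ ≠ 𝔭₂

303 mod 4 = 3, hence disc K = 4·303 = 1212 and O_K = ℤ[√303].
617 ∤ 1212, so 617 is unramified.
Euler's criterion: 303^308 mod 617 = 1. Thus (303|617) = 1.
Legendre symbol 1 ⇒ 617 is split.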